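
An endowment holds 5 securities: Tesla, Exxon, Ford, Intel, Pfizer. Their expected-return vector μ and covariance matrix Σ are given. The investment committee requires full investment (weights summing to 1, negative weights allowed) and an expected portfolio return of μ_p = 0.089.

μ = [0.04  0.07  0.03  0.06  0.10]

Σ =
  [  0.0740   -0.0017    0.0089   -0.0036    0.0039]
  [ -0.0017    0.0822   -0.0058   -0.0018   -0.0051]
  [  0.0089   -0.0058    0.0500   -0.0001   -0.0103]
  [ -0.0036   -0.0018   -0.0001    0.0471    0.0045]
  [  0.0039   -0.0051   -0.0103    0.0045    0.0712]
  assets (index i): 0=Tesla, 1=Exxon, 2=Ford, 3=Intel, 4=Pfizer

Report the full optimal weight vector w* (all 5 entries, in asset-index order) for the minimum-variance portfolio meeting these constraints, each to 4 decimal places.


-0.0477  0.2792  -0.0420  0.2106  0.5998

p=Σ⁻¹μ = [0.4276  1.0488  0.9609  1.2035  1.5191]
q=Σ⁻¹𝟙 = [11.2286  15.5300  23.2586  21.1494  16.5703]
a=μᵀp=0.343475  b=𝟙ᵀp=5.159989  c=𝟙ᵀq=87.736778  D=ac−b²=3.509905
λ₁=(c·0.089−b)/D = (87.736778·0.089−5.159989)/3.509905 = 0.754603
λ₂=(a−b·0.089)/D = (0.343475−5.159989·0.089)/3.509905 = -0.032982
w* = 0.754603·p + -0.032982·q:
  w_0 = 0.754603·0.4276 + -0.032982·11.2286 = -0.0477  (Tesla)
  w_1 = 0.754603·1.0488 + -0.032982·15.5300 = 0.2792  (Exxon)
  w_2 = 0.754603·0.9609 + -0.032982·23.2586 = -0.0420  (Ford)
  w_3 = 0.754603·1.2035 + -0.032982·21.1494 = 0.2106  (Intel)
  w_4 = 0.754603·1.5191 + -0.032982·16.5703 = 0.5998  (Pfizer)
Σw_i=1.0000  μᵀw=0.0890
σ²=wᵀΣw=λ₁·μ_p+λ₂ = 0.754603·0.089 + -0.032982 = 0.034178 ≈ 0.0342


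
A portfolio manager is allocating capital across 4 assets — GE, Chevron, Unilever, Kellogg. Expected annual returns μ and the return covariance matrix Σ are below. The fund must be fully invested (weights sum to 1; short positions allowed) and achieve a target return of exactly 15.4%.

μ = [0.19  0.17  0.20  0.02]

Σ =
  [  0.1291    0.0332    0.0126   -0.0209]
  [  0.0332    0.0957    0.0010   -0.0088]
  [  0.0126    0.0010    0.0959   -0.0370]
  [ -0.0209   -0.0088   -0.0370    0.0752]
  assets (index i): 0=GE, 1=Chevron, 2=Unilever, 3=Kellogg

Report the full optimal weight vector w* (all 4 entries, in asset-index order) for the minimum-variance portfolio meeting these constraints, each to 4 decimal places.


0.1708  0.2292  0.3921  0.2079

u=Σ⁻¹μ = [1.1499  1.5430  2.7327  2.1106]
v=Σ⁻¹𝟙 = [7.4941  10.0473  19.4107  26.1069]
a=μᵀu=1.069535  b=𝟙ᵀu=7.536187  c=𝟙ᵀv=63.058923  D=ac−b²=10.649584
λ₁=(c·0.154−b)/D = (63.058923·0.154−7.536187)/10.649584 = 0.204223
λ₂=(a−b·0.154)/D = (1.069535−7.536187·0.154)/10.649584 = -0.008549
w* = 0.204223·u + -0.008549·v:
  w_0 = 0.204223·1.1499 + -0.008549·7.4941 = 0.1708  (GE)
  w_1 = 0.204223·1.5430 + -0.008549·10.0473 = 0.2292  (Chevron)
  w_2 = 0.204223·2.7327 + -0.008549·19.4107 = 0.3921  (Unilever)
  w_3 = 0.204223·2.1106 + -0.008549·26.1069 = 0.2079  (Kellogg)
Σw_i=1.0000  μᵀw=0.1540
σ²=wᵀΣw=λ₁·μ_p+λ₂ = 0.204223·0.154 + -0.008549 = 0.022902 ≈ 0.0229


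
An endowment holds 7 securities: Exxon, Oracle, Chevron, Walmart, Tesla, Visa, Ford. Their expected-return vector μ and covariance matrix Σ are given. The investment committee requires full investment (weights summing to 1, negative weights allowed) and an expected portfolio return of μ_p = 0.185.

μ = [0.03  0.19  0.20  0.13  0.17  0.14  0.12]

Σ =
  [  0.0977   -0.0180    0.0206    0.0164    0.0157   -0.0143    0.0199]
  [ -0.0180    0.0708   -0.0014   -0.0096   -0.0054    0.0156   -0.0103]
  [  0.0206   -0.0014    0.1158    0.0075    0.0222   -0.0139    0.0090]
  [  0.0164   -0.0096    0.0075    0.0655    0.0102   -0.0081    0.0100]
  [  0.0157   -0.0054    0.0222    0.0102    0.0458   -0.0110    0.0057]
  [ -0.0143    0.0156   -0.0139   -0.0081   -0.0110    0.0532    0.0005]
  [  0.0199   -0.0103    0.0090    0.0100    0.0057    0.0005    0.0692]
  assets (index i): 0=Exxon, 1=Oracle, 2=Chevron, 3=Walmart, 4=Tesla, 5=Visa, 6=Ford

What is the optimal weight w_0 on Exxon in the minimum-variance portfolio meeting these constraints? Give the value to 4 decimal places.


g=Σ⁻¹μ = [-0.1911  2.7117  1.2365  1.8886  3.6519  3.1373  1.4355]
h=Σ⁻¹𝟙 = [8.1040  15.8757  4.7233  13.2712  20.0994  23.6355  10.1249]
a=μᵀg=2.234593  b=𝟙ᵀg=13.870252  c=𝟙ᵀh=95.833834  D=ac−b²=21.765729
λ₁=(c·0.185−b)/D = (95.833834·0.185−13.870252)/21.765729 = 0.177297
λ₂=(a−b·0.185)/D = (2.234593−13.870252·0.185)/21.765729 = -0.015226
w* = 0.177297·g + -0.015226·h:
  w_0 = 0.177297·-0.1911 + -0.015226·8.1040 = -0.1573  (Exxon)
  w_1 = 0.177297·2.7117 + -0.015226·15.8757 = 0.2390  (Oracle)
  w_2 = 0.177297·1.2365 + -0.015226·4.7233 = 0.1473  (Chevron)
  w_3 = 0.177297·1.8886 + -0.015226·13.2712 = 0.1328  (Walmart)
  w_4 = 0.177297·3.6519 + -0.015226·20.0994 = 0.3414  (Tesla)
  w_5 = 0.177297·3.1373 + -0.015226·23.6355 = 0.1964  (Visa)
  w_6 = 0.177297·1.4355 + -0.015226·10.1249 = 0.1003  (Ford)
Σw_i=1.0000  μᵀw=0.1850
σ²=wᵀΣw=λ₁·μ_p+λ₂ = 0.177297·0.185 + -0.015226 = 0.017574 ≈ 0.0176

-0.1573


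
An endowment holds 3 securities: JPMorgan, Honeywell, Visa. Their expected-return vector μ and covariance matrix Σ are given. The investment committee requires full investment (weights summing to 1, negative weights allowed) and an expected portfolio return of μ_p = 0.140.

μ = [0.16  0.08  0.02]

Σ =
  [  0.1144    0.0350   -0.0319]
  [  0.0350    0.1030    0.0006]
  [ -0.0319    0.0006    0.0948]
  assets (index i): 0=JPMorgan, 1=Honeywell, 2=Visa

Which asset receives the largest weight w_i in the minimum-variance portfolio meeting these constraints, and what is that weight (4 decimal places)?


p=Σ⁻¹μ = [1.5216  0.2554  0.7214]
q=Σ⁻¹𝟙 = [10.8789  5.9295  14.1717]
a=μᵀp=0.278319  b=𝟙ᵀp=2.498417  c=𝟙ᵀq=30.980096  D=ac−b²=2.380269
λ₁=(c·0.140−b)/D = (30.980096·0.140−2.498417)/2.380269 = 0.772517
λ₂=(a−b·0.140)/D = (0.278319−2.498417·0.140)/2.380269 = -0.030021
w* = 0.772517·p + -0.030021·q:
  w_0 = 0.772517·1.5216 + -0.030021·10.8789 = 0.8489  (JPMorgan)
  w_1 = 0.772517·0.2554 + -0.030021·5.9295 = 0.0193  (Honeywell)
  w_2 = 0.772517·0.7214 + -0.030021·14.1717 = 0.1318  (Visa)
Σw_i=1.0000  μᵀw=0.1400
σ²=wᵀΣw=λ₁·μ_p+λ₂ = 0.772517·0.140 + -0.030021 = 0.078131 ≈ 0.0781

JPMorgan (0.8489)


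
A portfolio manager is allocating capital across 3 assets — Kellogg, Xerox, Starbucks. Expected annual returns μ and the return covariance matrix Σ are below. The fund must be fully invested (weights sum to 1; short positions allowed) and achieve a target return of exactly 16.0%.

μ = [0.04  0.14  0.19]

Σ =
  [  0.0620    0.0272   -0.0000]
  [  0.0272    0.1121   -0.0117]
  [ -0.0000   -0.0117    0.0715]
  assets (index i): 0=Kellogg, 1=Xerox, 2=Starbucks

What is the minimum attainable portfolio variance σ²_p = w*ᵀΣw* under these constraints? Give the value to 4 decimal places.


0.0338

x=Σ⁻¹μ = [-0.0404  1.5627  2.9131]
y=Σ⁻¹𝟙 = [12.8921  7.3782  15.1934]
a=μᵀx=0.770648  b=𝟙ᵀx=4.435371  c=𝟙ᵀy=35.463698  D=ac−b²=7.657497
λ₁=(c·0.160−b)/D = (35.463698·0.160−4.435371)/7.657497 = 0.161779
λ₂=(a−b·0.160)/D = (0.770648−4.435371·0.160)/7.657497 = 0.007965
w* = 0.161779·x + 0.007965·y:
  w_0 = 0.161779·-0.0404 + 0.007965·12.8921 = 0.0961  (Kellogg)
  w_1 = 0.161779·1.5627 + 0.007965·7.3782 = 0.3116  (Xerox)
  w_2 = 0.161779·2.9131 + 0.007965·15.1934 = 0.5923  (Starbucks)
Σw_i=1.0000  μᵀw=0.1600
σ²=wᵀΣw=λ₁·μ_p+λ₂ = 0.161779·0.160 + 0.007965 = 0.033849 ≈ 0.0338


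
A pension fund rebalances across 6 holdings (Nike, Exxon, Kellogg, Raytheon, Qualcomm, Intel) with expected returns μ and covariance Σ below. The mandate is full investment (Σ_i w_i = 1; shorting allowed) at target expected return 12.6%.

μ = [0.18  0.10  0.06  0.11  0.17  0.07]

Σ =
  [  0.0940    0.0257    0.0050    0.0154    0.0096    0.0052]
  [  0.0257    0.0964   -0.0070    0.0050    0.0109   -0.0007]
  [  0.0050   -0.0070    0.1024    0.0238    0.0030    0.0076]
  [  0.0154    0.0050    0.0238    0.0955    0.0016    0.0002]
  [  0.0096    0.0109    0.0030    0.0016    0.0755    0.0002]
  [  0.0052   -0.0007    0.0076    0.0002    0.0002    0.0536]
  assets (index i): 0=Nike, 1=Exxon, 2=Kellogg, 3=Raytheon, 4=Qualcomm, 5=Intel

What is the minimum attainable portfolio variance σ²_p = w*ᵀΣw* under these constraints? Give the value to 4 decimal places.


p=Σ⁻¹μ = [1.3881  0.4243  0.2149  0.8166  1.9850  1.1359]
q=Σ⁻¹𝟙 = [4.7805  8.0900  6.7684  7.3695  10.9984  17.2704]
a=μᵀp=0.811981  b=𝟙ᵀp=5.964885  c=𝟙ᵀq=55.277150  D=ac−b²=9.304156
λ₁=(c·0.126−b)/D = (55.277150·0.126−5.964885)/9.304156 = 0.107483
λ₂=(a−b·0.126)/D = (0.811981−5.964885·0.126)/9.304156 = 0.006492
w* = 0.107483·p + 0.006492·q:
  w_0 = 0.107483·1.3881 + 0.006492·4.7805 = 0.1802  (Nike)
  w_1 = 0.107483·0.4243 + 0.006492·8.0900 = 0.0981  (Exxon)
  w_2 = 0.107483·0.2149 + 0.006492·6.7684 = 0.0670  (Kellogg)
  w_3 = 0.107483·0.8166 + 0.006492·7.3695 = 0.1356  (Raytheon)
  w_4 = 0.107483·1.9850 + 0.006492·10.9984 = 0.2848  (Qualcomm)
  w_5 = 0.107483·1.1359 + 0.006492·17.2704 = 0.2342  (Intel)
Σw_i=1.0000  μᵀw=0.1260
σ²=wᵀΣw=λ₁·μ_p+λ₂ = 0.107483·0.126 + 0.006492 = 0.020035 ≈ 0.0200

0.0200


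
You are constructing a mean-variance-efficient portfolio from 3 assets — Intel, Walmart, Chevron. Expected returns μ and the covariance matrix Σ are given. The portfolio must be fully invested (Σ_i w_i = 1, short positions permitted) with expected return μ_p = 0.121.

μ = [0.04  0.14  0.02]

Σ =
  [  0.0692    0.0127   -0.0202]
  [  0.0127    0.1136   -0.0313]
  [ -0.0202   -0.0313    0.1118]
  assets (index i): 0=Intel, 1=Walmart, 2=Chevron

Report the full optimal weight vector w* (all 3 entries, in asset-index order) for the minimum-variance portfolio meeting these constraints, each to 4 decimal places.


x=Σ⁻¹μ = [0.5198  1.3539  0.6519]
y=Σ⁻¹𝟙 = [16.8212  11.0787  15.0854]
a=μᵀx=0.223374  b=𝟙ᵀx=2.525580  c=𝟙ᵀy=42.985372  D=ac−b²=3.223274
λ₁=(c·0.121−b)/D = (42.985372·0.121−2.525580)/3.223274 = 0.830103
λ₂=(a−b·0.121)/D = (0.223374−2.525580·0.121)/3.223274 = -0.025508
w* = 0.830103·x + -0.025508·y:
  w_0 = 0.830103·0.5198 + -0.025508·16.8212 = 0.0024  (Intel)
  w_1 = 0.830103·1.3539 + -0.025508·11.0787 = 0.8413  (Walmart)
  w_2 = 0.830103·0.6519 + -0.025508·15.0854 = 0.1563  (Chevron)
Σw_i=1.0000  μᵀw=0.1210
σ²=wᵀΣw=λ₁·μ_p+λ₂ = 0.830103·0.121 + -0.025508 = 0.074934 ≈ 0.0749

0.0024  0.8413  0.1563


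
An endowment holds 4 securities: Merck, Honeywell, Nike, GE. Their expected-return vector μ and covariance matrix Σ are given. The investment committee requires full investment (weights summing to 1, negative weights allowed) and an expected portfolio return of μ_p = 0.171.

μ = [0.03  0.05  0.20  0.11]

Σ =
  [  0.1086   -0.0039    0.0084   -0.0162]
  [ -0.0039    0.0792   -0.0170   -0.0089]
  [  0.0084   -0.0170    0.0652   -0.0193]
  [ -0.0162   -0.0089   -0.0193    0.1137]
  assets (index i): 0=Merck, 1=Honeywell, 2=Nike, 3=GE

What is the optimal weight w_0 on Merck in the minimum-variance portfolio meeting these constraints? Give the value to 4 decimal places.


-0.0834

g=Σ⁻¹μ = [0.2995  1.7133  4.0161  1.8260]
h=Σ⁻¹𝟙 = [10.4519  20.0673  23.9350  15.9179]
a=μᵀg=1.098730  b=𝟙ᵀg=7.854892  c=𝟙ᵀh=70.372092  D=ac−b²=15.620620
λ₁=(c·0.171−b)/D = (70.372092·0.171−7.854892)/15.620620 = 0.267514
λ₂=(a−b·0.171)/D = (1.098730−7.854892·0.171)/15.620620 = -0.015650
w* = 0.267514·g + -0.015650·h:
  w_0 = 0.267514·0.2995 + -0.015650·10.4519 = -0.0834  (Merck)
  w_1 = 0.267514·1.7133 + -0.015650·20.0673 = 0.1443  (Honeywell)
  w_2 = 0.267514·4.0161 + -0.015650·23.9350 = 0.6998  (Nike)
  w_3 = 0.267514·1.8260 + -0.015650·15.9179 = 0.2394  (GE)
Σw_i=1.0000  μᵀw=0.1710
σ²=wᵀΣw=λ₁·μ_p+λ₂ = 0.267514·0.171 + -0.015650 = 0.030095 ≈ 0.0301


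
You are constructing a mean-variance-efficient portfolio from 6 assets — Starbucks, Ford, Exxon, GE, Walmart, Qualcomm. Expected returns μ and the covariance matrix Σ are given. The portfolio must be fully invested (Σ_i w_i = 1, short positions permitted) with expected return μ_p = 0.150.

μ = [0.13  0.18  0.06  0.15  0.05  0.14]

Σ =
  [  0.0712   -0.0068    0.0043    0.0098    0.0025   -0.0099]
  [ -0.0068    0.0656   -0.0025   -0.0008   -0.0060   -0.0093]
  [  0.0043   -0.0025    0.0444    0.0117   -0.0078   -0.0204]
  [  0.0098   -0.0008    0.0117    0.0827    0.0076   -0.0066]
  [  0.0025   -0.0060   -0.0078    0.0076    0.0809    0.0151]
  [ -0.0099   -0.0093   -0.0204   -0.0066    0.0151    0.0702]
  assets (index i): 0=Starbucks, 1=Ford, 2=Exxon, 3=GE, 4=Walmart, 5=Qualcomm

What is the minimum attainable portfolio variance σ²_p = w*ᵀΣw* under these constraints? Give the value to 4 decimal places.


x=Σ⁻¹μ = [2.3113  3.6459  2.6743  1.4659  0.2533  3.6637]
y=Σ⁻¹𝟙 = [16.7777  23.4312  35.4138  6.5524  11.1095  28.2328]
a=μᵀx=1.862661  b=𝟙ᵀx=14.014478  c=𝟙ᵀy=121.517439  D=ac−b²=29.940213
λ₁=(c·0.150−b)/D = (121.517439·0.150−14.014478)/29.940213 = 0.140718
λ₂=(a−b·0.150)/D = (1.862661−14.014478·0.150)/29.940213 = -0.008000
w* = 0.140718·x + -0.008000·y:
  w_0 = 0.140718·2.3113 + -0.008000·16.7777 = 0.1910  (Starbucks)
  w_1 = 0.140718·3.6459 + -0.008000·23.4312 = 0.3256  (Ford)
  w_2 = 0.140718·2.6743 + -0.008000·35.4138 = 0.0930  (Exxon)
  w_3 = 0.140718·1.4659 + -0.008000·6.5524 = 0.1539  (GE)
  w_4 = 0.140718·0.2533 + -0.008000·11.1095 = -0.0532  (Walmart)
  w_5 = 0.140718·3.6637 + -0.008000·28.2328 = 0.2897  (Qualcomm)
Σw_i=1.0000  μᵀw=0.1500
σ²=wᵀΣw=λ₁·μ_p+λ₂ = 0.140718·0.150 + -0.008000 = 0.013108 ≈ 0.0131

0.0131


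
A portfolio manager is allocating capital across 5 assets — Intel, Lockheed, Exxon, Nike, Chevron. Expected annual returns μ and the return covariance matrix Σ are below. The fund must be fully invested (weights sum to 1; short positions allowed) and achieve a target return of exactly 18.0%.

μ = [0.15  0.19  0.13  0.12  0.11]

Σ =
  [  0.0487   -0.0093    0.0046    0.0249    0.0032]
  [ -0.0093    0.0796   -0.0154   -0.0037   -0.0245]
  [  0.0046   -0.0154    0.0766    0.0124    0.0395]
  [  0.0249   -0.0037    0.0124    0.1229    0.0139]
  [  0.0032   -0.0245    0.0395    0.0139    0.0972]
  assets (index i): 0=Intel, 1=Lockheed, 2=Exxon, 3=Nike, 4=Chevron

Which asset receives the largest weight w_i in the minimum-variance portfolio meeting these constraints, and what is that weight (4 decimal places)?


Lockheed (0.6223)

u=Σ⁻¹μ = [3.4769  3.4806  1.5233  0.0801  1.2641]
v=Σ⁻¹𝟙 = [21.6678  20.3214  10.2084  2.1706  10.2380]
a=μᵀu=1.529540  b=𝟙ᵀu=9.824969  c=𝟙ᵀv=64.606139  D=ac−b²=2.287639
λ₁=(c·0.180−b)/D = (64.606139·0.180−9.824969)/2.287639 = 0.788645
λ₂=(a−b·0.180)/D = (1.529540−9.824969·0.180)/2.287639 = -0.104455
w* = 0.788645·u + -0.104455·v:
  w_0 = 0.788645·3.4769 + -0.104455·21.6678 = 0.4787  (Intel)
  w_1 = 0.788645·3.4806 + -0.104455·20.3214 = 0.6223  (Lockheed)
  w_2 = 0.788645·1.5233 + -0.104455·10.2084 = 0.1350  (Exxon)
  w_3 = 0.788645·0.0801 + -0.104455·2.1706 = -0.1636  (Nike)
  w_4 = 0.788645·1.2641 + -0.104455·10.2380 = -0.0725  (Chevron)
Σw_i=1.0000  μᵀw=0.1800
σ²=wᵀΣw=λ₁·μ_p+λ₂ = 0.788645·0.180 + -0.104455 = 0.037501 ≈ 0.0375


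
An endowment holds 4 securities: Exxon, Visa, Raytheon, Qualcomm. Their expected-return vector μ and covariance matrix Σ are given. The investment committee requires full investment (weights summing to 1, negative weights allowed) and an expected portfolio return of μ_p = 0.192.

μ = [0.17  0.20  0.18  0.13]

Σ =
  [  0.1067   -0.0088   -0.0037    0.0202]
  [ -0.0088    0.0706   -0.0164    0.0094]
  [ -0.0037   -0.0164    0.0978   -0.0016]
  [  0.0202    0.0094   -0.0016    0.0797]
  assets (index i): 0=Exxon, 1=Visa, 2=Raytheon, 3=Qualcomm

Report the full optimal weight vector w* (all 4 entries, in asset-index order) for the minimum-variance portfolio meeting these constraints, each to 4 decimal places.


0.2365  0.5245  0.3165  -0.0775

x=Σ⁻¹μ = [1.8202  3.5372  2.5156  0.8031]
y=Σ⁻¹𝟙 = [9.7121  17.4409  13.6529  8.3026]
a=μᵀx=1.574084  b=𝟙ᵀx=8.676097  c=𝟙ᵀy=49.108490  D=ac−b²=2.026212
λ₁=(c·0.192−b)/D = (49.108490·0.192−8.676097)/2.026212 = 0.371498
λ₂=(a−b·0.192)/D = (1.574084−8.676097·0.192)/2.026212 = -0.045270
w* = 0.371498·x + -0.045270·y:
  w_0 = 0.371498·1.8202 + -0.045270·9.7121 = 0.2365  (Exxon)
  w_1 = 0.371498·3.5372 + -0.045270·17.4409 = 0.5245  (Visa)
  w_2 = 0.371498·2.5156 + -0.045270·13.6529 = 0.3165  (Raytheon)
  w_3 = 0.371498·0.8031 + -0.045270·8.3026 = -0.0775  (Qualcomm)
Σw_i=1.0000  μᵀw=0.1920
σ²=wᵀΣw=λ₁·μ_p+λ₂ = 0.371498·0.192 + -0.045270 = 0.026057 ≈ 0.0261


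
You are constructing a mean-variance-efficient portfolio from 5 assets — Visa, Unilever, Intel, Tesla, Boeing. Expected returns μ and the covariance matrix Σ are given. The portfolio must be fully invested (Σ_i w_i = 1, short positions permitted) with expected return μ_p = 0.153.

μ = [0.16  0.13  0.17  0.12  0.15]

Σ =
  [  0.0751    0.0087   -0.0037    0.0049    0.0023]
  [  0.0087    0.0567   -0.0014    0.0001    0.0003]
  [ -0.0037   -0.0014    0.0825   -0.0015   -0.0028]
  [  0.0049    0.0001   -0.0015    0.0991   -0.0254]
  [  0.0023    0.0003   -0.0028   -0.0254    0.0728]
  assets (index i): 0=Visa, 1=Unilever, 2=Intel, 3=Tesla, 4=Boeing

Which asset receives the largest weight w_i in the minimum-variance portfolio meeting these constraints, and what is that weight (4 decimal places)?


g=Σ⁻¹μ = [1.8012  2.0555  2.3027  1.8545  2.7307]
h=Σ⁻¹𝟙 = [10.5798  16.2275  13.7806  14.6212  18.9665]
a=μᵀg=1.579003  b=𝟙ᵀg=10.744557  c=𝟙ᵀh=74.175531  D=ac−b²=1.677874
λ₁=(c·0.153−b)/D = (74.175531·0.153−10.744557)/1.677874 = 0.360158
λ₂=(a−b·0.153)/D = (1.579003−10.744557·0.153)/1.677874 = -0.038688
w* = 0.360158·g + -0.038688·h:
  w_0 = 0.360158·1.8012 + -0.038688·10.5798 = 0.2394  (Visa)
  w_1 = 0.360158·2.0555 + -0.038688·16.2275 = 0.1125  (Unilever)
  w_2 = 0.360158·2.3027 + -0.038688·13.7806 = 0.2962  (Intel)
  w_3 = 0.360158·1.8545 + -0.038688·14.6212 = 0.1022  (Tesla)
  w_4 = 0.360158·2.7307 + -0.038688·18.9665 = 0.2497  (Boeing)
Σw_i=1.0000  μᵀw=0.1530
σ²=wᵀΣw=λ₁·μ_p+λ₂ = 0.360158·0.153 + -0.038688 = 0.016416 ≈ 0.0164

Intel (0.2962)


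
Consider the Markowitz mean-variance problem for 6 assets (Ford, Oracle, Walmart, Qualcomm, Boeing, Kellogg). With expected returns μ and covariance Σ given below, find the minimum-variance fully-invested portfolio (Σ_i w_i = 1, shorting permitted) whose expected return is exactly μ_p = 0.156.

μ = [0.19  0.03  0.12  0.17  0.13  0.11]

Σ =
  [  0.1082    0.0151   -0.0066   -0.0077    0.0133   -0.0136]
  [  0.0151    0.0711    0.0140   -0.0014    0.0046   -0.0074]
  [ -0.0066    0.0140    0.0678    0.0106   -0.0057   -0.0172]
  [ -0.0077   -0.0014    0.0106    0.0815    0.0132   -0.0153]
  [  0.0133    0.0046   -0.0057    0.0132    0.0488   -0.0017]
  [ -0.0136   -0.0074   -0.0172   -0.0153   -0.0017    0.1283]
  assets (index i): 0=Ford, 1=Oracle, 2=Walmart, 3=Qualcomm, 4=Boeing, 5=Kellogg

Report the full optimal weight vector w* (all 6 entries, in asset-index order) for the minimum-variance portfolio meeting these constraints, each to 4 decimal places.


0.2414  -0.0849  0.2500  0.2233  0.1998  0.1703

g=Σ⁻¹μ = [2.0575  -0.3891  2.3183  1.9633  1.9361  1.6236]
h=Σ⁻¹𝟙 = [9.3580  9.2880  16.7451  10.9162  16.5249  13.0875]
a=μᵀg=1.421500  b=𝟙ᵀg=9.509680  c=𝟙ᵀh=75.919679  D=ac−b²=17.485833
λ₁=(c·0.156−b)/D = (75.919679·0.156−9.509680)/17.485833 = 0.133467
λ₂=(a−b·0.156)/D = (1.421500−9.509680·0.156)/17.485833 = -0.003546
w* = 0.133467·g + -0.003546·h:
  w_0 = 0.133467·2.0575 + -0.003546·9.3580 = 0.2414  (Ford)
  w_1 = 0.133467·-0.3891 + -0.003546·9.2880 = -0.0849  (Oracle)
  w_2 = 0.133467·2.3183 + -0.003546·16.7451 = 0.2500  (Walmart)
  w_3 = 0.133467·1.9633 + -0.003546·10.9162 = 0.2233  (Qualcomm)
  w_4 = 0.133467·1.9361 + -0.003546·16.5249 = 0.1998  (Boeing)
  w_5 = 0.133467·1.6236 + -0.003546·13.0875 = 0.1703  (Kellogg)
Σw_i=1.0000  μᵀw=0.1560
σ²=wᵀΣw=λ₁·μ_p+λ₂ = 0.133467·0.156 + -0.003546 = 0.017275 ≈ 0.0173


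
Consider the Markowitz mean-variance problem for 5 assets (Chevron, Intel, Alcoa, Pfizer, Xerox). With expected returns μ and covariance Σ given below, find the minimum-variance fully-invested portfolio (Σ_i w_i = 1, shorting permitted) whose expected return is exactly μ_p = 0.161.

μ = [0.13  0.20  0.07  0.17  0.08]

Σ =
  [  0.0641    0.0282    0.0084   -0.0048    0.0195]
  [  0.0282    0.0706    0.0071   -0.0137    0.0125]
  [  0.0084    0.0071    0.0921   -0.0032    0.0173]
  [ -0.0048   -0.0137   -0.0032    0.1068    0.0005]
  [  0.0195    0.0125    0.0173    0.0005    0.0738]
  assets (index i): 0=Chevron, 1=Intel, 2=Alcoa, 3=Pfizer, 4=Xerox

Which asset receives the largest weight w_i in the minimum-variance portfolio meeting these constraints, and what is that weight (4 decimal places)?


x=Σ⁻¹μ = [0.7974  2.8056  0.4899  2.0009  0.2697]
y=Σ⁻¹𝟙 = [8.2937  10.8954  8.2462  11.3456  7.5034]
a=μᵀx=1.060807  b=𝟙ᵀx=6.363512  c=𝟙ᵀy=46.284240  D=ac−b²=8.604364
λ₁=(c·0.161−b)/D = (46.284240·0.161−6.363512)/8.604364 = 0.126477
λ₂=(a−b·0.161)/D = (1.060807−6.363512·0.161)/8.604364 = 0.004217
w* = 0.126477·x + 0.004217·y:
  w_0 = 0.126477·0.7974 + 0.004217·8.2937 = 0.1358  (Chevron)
  w_1 = 0.126477·2.8056 + 0.004217·10.8954 = 0.4008  (Intel)
  w_2 = 0.126477·0.4899 + 0.004217·8.2462 = 0.0967  (Alcoa)
  w_3 = 0.126477·2.0009 + 0.004217·11.3456 = 0.3009  (Pfizer)
  w_4 = 0.126477·0.2697 + 0.004217·7.5034 = 0.0658  (Xerox)
Σw_i=1.0000  μᵀw=0.1610
σ²=wᵀΣw=λ₁·μ_p+λ₂ = 0.126477·0.161 + 0.004217 = 0.024579 ≈ 0.0246

Intel (0.4008)


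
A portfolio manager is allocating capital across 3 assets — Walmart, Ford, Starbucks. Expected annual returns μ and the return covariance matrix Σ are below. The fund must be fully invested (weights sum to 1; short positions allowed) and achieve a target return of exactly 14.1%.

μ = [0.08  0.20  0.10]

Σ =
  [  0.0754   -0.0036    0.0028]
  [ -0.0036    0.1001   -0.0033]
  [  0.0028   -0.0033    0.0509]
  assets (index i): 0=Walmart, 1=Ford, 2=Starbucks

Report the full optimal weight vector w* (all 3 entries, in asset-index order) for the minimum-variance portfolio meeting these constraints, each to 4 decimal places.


x=Σ⁻¹μ = [1.0857  2.1043  2.0413]
y=Σ⁻¹𝟙 = [13.0633  11.1076  19.6479]
a=μᵀx=0.711857  b=𝟙ᵀx=5.231364  c=𝟙ᵀy=43.818747  D=ac−b²=3.825528
λ₁=(c·0.141−b)/D = (43.818747·0.141−5.231364)/3.825528 = 0.247568
λ₂=(a−b·0.141)/D = (0.711857−5.231364·0.141)/3.825528 = -0.006735
w* = 0.247568·x + -0.006735·y:
  w_0 = 0.247568·1.0857 + -0.006735·13.0633 = 0.1808  (Walmart)
  w_1 = 0.247568·2.1043 + -0.006735·11.1076 = 0.4462  (Ford)
  w_2 = 0.247568·2.0413 + -0.006735·19.6479 = 0.3730  (Starbucks)
Σw_i=1.0000  μᵀw=0.1410
σ²=wᵀΣw=λ₁·μ_p+λ₂ = 0.247568·0.141 + -0.006735 = 0.028172 ≈ 0.0282

0.1808  0.4462  0.3730


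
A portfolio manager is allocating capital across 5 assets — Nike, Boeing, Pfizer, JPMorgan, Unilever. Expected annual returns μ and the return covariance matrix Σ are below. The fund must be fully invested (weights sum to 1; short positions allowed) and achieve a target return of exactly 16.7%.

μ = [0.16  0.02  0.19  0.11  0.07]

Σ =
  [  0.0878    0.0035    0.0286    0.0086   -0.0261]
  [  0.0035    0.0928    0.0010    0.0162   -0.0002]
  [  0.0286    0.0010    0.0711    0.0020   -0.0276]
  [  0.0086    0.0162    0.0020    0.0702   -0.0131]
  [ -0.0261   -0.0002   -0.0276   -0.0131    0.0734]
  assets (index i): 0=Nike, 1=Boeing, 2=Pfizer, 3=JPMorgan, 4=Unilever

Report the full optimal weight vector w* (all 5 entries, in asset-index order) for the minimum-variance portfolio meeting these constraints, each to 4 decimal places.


0.1946  -0.2075  0.5029  0.2191  0.2909

p=Σ⁻¹μ = [1.5043  -0.2013  3.1919  1.9032  3.0279]
q=Σ⁻¹𝟙 = [11.4156  7.4371  19.7766  15.7839  27.9569]
a=μᵀp=1.264430  b=𝟙ᵀp=9.426018  c=𝟙ᵀq=82.370180  D=ac−b²=15.301538
λ₁=(c·0.167−b)/D = (82.370180·0.167−9.426018)/15.301538 = 0.282965
λ₂=(a−b·0.167)/D = (1.264430−9.426018·0.167)/15.301538 = -0.020241
w* = 0.282965·p + -0.020241·q:
  w_0 = 0.282965·1.5043 + -0.020241·11.4156 = 0.1946  (Nike)
  w_1 = 0.282965·-0.2013 + -0.020241·7.4371 = -0.2075  (Boeing)
  w_2 = 0.282965·3.1919 + -0.020241·19.7766 = 0.5029  (Pfizer)
  w_3 = 0.282965·1.9032 + -0.020241·15.7839 = 0.2191  (JPMorgan)
  w_4 = 0.282965·3.0279 + -0.020241·27.9569 = 0.2909  (Unilever)
Σw_i=1.0000  μᵀw=0.1670
σ²=wᵀΣw=λ₁·μ_p+λ₂ = 0.282965·0.167 + -0.020241 = 0.027014 ≈ 0.0270


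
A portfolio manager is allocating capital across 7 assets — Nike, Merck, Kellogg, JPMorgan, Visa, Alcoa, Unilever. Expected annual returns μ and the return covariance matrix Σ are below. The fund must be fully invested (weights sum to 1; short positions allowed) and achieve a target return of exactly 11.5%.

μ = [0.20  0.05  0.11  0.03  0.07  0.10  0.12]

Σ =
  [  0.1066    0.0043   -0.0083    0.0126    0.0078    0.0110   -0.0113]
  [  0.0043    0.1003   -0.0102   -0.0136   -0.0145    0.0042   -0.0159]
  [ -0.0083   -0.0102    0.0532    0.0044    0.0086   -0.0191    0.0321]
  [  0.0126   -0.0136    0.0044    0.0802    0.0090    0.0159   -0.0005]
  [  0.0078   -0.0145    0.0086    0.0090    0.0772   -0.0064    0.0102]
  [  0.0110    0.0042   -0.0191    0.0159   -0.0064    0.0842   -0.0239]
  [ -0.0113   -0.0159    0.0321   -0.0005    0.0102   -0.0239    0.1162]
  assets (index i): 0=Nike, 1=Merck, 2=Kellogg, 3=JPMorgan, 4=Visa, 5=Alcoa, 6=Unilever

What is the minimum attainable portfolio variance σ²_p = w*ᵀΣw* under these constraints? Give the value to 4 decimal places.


p=Σ⁻¹μ = [1.9480  0.7895  2.5428  -0.3731  0.6469  1.8604  0.9520]
q=Σ⁻¹𝟙 = [7.7313  15.2133  21.5135  8.0579  12.0286  16.6210  7.8937]
a=μᵀp=1.043154  b=𝟙ᵀp=8.366509  c=𝟙ᵀq=89.059433  D=ac−b²=22.904248
λ₁=(c·0.115−b)/D = (89.059433·0.115−8.366509)/22.904248 = 0.081877
λ₂=(a−b·0.115)/D = (1.043154−8.366509·0.115)/22.904248 = 0.003537
w* = 0.081877·p + 0.003537·q:
  w_0 = 0.081877·1.9480 + 0.003537·7.7313 = 0.1868  (Nike)
  w_1 = 0.081877·0.7895 + 0.003537·15.2133 = 0.1184  (Merck)
  w_2 = 0.081877·2.5428 + 0.003537·21.5135 = 0.2843  (Kellogg)
  w_3 = 0.081877·-0.3731 + 0.003537·8.0579 = -0.0020  (JPMorgan)
  w_4 = 0.081877·0.6469 + 0.003537·12.0286 = 0.0955  (Visa)
  w_5 = 0.081877·1.8604 + 0.003537·16.6210 = 0.2111  (Alcoa)
  w_6 = 0.081877·0.9520 + 0.003537·7.8937 = 0.1059  (Unilever)
Σw_i=1.0000  μᵀw=0.1150
σ²=wᵀΣw=λ₁·μ_p+λ₂ = 0.081877·0.115 + 0.003537 = 0.012953 ≈ 0.0130

0.0130


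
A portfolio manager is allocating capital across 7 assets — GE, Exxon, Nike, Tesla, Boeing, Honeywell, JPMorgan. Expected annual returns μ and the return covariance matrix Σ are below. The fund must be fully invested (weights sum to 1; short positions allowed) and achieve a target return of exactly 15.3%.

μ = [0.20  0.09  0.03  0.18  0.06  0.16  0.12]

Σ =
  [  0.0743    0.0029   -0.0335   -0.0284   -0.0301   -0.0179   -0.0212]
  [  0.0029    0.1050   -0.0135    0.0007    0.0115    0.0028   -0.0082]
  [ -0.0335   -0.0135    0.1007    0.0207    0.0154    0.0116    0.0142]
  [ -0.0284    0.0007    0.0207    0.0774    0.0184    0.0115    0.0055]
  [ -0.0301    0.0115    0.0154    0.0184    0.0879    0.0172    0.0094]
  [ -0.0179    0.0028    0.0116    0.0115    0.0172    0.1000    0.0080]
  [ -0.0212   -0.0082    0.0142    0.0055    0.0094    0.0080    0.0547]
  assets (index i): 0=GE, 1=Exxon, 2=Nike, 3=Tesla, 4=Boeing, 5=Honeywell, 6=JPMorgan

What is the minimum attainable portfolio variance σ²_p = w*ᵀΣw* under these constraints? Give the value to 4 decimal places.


0.0083

u=Σ⁻¹μ = [6.3807  0.9010  0.8990  3.6372  1.0946  1.7049  3.7653]
v=Σ⁻¹𝟙 = [41.6939  10.5355  14.7021  17.7776  13.3551  8.9766  26.8081]
a=μᵀu=2.829176  b=𝟙ᵀu=18.382541  c=𝟙ᵀv=133.848947  D=ac−b²=40.764453
λ₁=(c·0.153−b)/D = (133.848947·0.153−18.382541)/40.764453 = 0.051426
λ₂=(a−b·0.153)/D = (2.829176−18.382541·0.153)/40.764453 = 0.000408
w* = 0.051426·u + 0.000408·v:
  w_0 = 0.051426·6.3807 + 0.000408·41.6939 = 0.3452  (GE)
  w_1 = 0.051426·0.9010 + 0.000408·10.5355 = 0.0506  (Exxon)
  w_2 = 0.051426·0.8990 + 0.000408·14.7021 = 0.0522  (Nike)
  w_3 = 0.051426·3.6372 + 0.000408·17.7776 = 0.1943  (Tesla)
  w_4 = 0.051426·1.0946 + 0.000408·13.3551 = 0.0617  (Boeing)
  w_5 = 0.051426·1.7049 + 0.000408·8.9766 = 0.0913  (Honeywell)
  w_6 = 0.051426·3.7653 + 0.000408·26.8081 = 0.2046  (JPMorgan)
Σw_i=1.0000  μᵀw=0.1530
σ²=wᵀΣw=λ₁·μ_p+λ₂ = 0.051426·0.153 + 0.000408 = 0.008277 ≈ 0.0083


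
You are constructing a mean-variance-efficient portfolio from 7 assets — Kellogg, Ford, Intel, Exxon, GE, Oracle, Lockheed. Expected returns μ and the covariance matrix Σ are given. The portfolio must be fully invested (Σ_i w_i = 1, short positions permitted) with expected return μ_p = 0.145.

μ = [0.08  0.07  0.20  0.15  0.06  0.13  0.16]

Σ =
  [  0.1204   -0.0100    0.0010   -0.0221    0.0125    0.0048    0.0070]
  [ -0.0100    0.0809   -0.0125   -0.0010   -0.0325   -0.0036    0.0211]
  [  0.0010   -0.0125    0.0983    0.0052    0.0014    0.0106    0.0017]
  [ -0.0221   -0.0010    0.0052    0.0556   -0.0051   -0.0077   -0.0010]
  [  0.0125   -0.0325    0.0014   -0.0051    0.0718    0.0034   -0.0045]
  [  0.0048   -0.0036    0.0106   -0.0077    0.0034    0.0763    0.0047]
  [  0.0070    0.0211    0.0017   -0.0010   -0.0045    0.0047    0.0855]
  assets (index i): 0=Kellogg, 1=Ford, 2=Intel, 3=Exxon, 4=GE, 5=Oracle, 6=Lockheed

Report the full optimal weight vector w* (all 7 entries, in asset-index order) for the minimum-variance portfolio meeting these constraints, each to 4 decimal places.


x=Σ⁻¹μ = [1.1000  1.6983  1.8355  3.3955  1.6256  1.6461  1.3605]
y=Σ⁻¹𝟙 = [11.7334  24.7027  9.9156  26.3596  24.4431  13.4005  5.3000]
a=μᵀx=1.612526  b=𝟙ᵀx=12.661570  c=𝟙ᵀy=115.854826  D=ac−b²=26.503621
λ₁=(c·0.145−b)/D = (115.854826·0.145−12.661570)/26.503621 = 0.156106
λ₂=(a−b·0.145)/D = (1.612526−12.661570·0.145)/26.503621 = -0.008429
w* = 0.156106·x + -0.008429·y:
  w_0 = 0.156106·1.1000 + -0.008429·11.7334 = 0.0728  (Kellogg)
  w_1 = 0.156106·1.6983 + -0.008429·24.7027 = 0.0569  (Ford)
  w_2 = 0.156106·1.8355 + -0.008429·9.9156 = 0.2030  (Intel)
  w_3 = 0.156106·3.3955 + -0.008429·26.3596 = 0.3079  (Exxon)
  w_4 = 0.156106·1.6256 + -0.008429·24.4431 = 0.0477  (GE)
  w_5 = 0.156106·1.6461 + -0.008429·13.4005 = 0.1440  (Oracle)
  w_6 = 0.156106·1.3605 + -0.008429·5.3000 = 0.1677  (Lockheed)
Σw_i=1.0000  μᵀw=0.1450
σ²=wᵀΣw=λ₁·μ_p+λ₂ = 0.156106·0.145 + -0.008429 = 0.014206 ≈ 0.0142

0.0728  0.0569  0.2030  0.3079  0.0477  0.1440  0.1677


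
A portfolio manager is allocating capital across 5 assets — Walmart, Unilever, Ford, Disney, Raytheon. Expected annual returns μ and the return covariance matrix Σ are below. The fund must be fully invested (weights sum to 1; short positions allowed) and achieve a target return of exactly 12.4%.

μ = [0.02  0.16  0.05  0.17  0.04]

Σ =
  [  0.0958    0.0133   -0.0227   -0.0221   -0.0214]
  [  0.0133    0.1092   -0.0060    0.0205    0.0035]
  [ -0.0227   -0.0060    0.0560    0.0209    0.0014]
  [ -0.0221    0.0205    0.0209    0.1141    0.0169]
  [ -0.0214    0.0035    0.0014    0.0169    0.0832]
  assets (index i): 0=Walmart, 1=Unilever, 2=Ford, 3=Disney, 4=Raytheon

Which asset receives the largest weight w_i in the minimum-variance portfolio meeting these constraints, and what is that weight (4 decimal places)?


Disney (0.3393)

g=Σ⁻¹μ = [0.5789  1.2051  0.8043  1.1903  0.3237]
h=Σ⁻¹𝟙 = [19.8367  6.7255  24.5092  4.6145  15.4888]
a=μᵀg=0.459899  b=𝟙ᵀg=4.102285  c=𝟙ᵀh=71.174646  D=ac−b²=15.904381
λ₁=(c·0.124−b)/D = (71.174646·0.124−4.102285)/15.904381 = 0.296986
λ₂=(a−b·0.124)/D = (0.459899−4.102285·0.124)/15.904381 = -0.003067
w* = 0.296986·g + -0.003067·h:
  w_0 = 0.296986·0.5789 + -0.003067·19.8367 = 0.1111  (Walmart)
  w_1 = 0.296986·1.2051 + -0.003067·6.7255 = 0.3373  (Unilever)
  w_2 = 0.296986·0.8043 + -0.003067·24.5092 = 0.1637  (Ford)
  w_3 = 0.296986·1.1903 + -0.003067·4.6145 = 0.3393  (Disney)
  w_4 = 0.296986·0.3237 + -0.003067·15.4888 = 0.0486  (Raytheon)
Σw_i=1.0000  μᵀw=0.1240
σ²=wᵀΣw=λ₁·μ_p+λ₂ = 0.296986·0.124 + -0.003067 = 0.033759 ≈ 0.0338


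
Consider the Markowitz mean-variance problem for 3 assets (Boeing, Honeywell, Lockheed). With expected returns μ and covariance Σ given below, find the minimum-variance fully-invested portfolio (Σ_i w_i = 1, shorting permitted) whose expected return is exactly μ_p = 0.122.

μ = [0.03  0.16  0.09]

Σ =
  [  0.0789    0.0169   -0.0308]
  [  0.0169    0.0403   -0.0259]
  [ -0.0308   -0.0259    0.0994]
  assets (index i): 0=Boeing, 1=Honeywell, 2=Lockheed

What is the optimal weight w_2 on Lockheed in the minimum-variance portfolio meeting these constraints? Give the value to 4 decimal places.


x=Σ⁻¹μ = [0.1397  5.4308  2.3638]
y=Σ⁻¹𝟙 = [14.5716  33.7168  23.3609]
a=μᵀx=1.085860  b=𝟙ᵀx=7.934311  c=𝟙ᵀy=71.649274  D=ac−b²=14.847764
λ₁=(c·0.122−b)/D = (71.649274·0.122−7.934311)/14.847764 = 0.054345
λ₂=(a−b·0.122)/D = (1.085860−7.934311·0.122)/14.847764 = 0.007939
w* = 0.054345·x + 0.007939·y:
  w_0 = 0.054345·0.1397 + 0.007939·14.5716 = 0.1233  (Boeing)
  w_1 = 0.054345·5.4308 + 0.007939·33.7168 = 0.5628  (Honeywell)
  w_2 = 0.054345·2.3638 + 0.007939·23.3609 = 0.3139  (Lockheed)
Σw_i=1.0000  μᵀw=0.1220
σ²=wᵀΣw=λ₁·μ_p+λ₂ = 0.054345·0.122 + 0.007939 = 0.014569 ≈ 0.0146

0.3139


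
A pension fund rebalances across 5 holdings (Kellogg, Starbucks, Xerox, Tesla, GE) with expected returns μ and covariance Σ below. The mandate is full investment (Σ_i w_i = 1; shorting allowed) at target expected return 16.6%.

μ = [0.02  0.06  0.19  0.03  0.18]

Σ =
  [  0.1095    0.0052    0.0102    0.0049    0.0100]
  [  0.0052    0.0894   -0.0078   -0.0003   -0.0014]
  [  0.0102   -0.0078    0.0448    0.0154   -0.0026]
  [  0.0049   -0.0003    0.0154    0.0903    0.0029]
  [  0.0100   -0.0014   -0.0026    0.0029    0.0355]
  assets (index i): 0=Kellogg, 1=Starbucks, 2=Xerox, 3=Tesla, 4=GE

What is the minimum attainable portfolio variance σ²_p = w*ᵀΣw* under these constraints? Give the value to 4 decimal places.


g=Σ⁻¹μ = [-0.8640  1.2666  5.2343  -0.6958  5.8039]
h=Σ⁻¹𝟙 = [3.3842  13.5154  23.5261  5.9925  28.9822]
a=μᵀg=2.077076  b=𝟙ᵀg=10.745155  c=𝟙ᵀh=75.400473  D=ac−b²=41.154138
λ₁=(c·0.166−b)/D = (75.400473·0.166−10.745155)/41.154138 = 0.043041
λ₂=(a−b·0.166)/D = (2.077076−10.745155·0.166)/41.154138 = 0.007129
w* = 0.043041·g + 0.007129·h:
  w_0 = 0.043041·-0.8640 + 0.007129·3.3842 = -0.0131  (Kellogg)
  w_1 = 0.043041·1.2666 + 0.007129·13.5154 = 0.1509  (Starbucks)
  w_2 = 0.043041·5.2343 + 0.007129·23.5261 = 0.3930  (Xerox)
  w_3 = 0.043041·-0.6958 + 0.007129·5.9925 = 0.0128  (Tesla)
  w_4 = 0.043041·5.8039 + 0.007129·28.9822 = 0.4564  (GE)
Σw_i=1.0000  μᵀw=0.1660
σ²=wᵀΣw=λ₁·μ_p+λ₂ = 0.043041·0.166 + 0.007129 = 0.014274 ≈ 0.0143

0.0143


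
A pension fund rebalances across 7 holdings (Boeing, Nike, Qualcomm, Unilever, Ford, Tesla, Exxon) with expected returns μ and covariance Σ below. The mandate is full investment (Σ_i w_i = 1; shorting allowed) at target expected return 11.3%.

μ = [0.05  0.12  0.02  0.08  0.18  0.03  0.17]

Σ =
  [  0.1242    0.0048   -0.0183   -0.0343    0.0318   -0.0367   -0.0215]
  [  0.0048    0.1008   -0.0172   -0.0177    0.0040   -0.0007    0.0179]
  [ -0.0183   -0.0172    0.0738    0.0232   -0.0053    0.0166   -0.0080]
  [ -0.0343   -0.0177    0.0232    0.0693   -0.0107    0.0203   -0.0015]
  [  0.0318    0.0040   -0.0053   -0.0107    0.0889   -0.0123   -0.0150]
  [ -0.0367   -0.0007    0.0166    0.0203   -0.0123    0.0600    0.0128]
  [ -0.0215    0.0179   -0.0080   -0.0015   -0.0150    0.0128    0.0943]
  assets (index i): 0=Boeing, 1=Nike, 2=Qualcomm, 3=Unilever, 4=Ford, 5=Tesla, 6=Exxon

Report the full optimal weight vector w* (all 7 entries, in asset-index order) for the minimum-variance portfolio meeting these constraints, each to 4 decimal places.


u=Σ⁻¹μ = [0.8346  1.1045  0.4501  2.0450  2.3508  0.2199  2.1982]
v=Σ⁻¹𝟙 = [19.6658  11.9300  13.3246  19.5697  11.6234  17.9934  13.6718]
a=μᵀu=1.150312  b=𝟙ᵀu=9.203186  c=𝟙ᵀv=107.778699  D=ac−b²=39.280483
λ₁=(c·0.113−b)/D = (107.778699·0.113−9.203186)/39.280483 = 0.075758
λ₂=(a−b·0.113)/D = (1.150312−9.203186·0.113)/39.280483 = 0.002809
w* = 0.075758·u + 0.002809·v:
  w_0 = 0.075758·0.8346 + 0.002809·19.6658 = 0.1185  (Boeing)
  w_1 = 0.075758·1.1045 + 0.002809·11.9300 = 0.1172  (Nike)
  w_2 = 0.075758·0.4501 + 0.002809·13.3246 = 0.0715  (Qualcomm)
  w_3 = 0.075758·2.0450 + 0.002809·19.5697 = 0.2099  (Unilever)
  w_4 = 0.075758·2.3508 + 0.002809·11.6234 = 0.2107  (Ford)
  w_5 = 0.075758·0.2199 + 0.002809·17.9934 = 0.0672  (Tesla)
  w_6 = 0.075758·2.1982 + 0.002809·13.6718 = 0.2049  (Exxon)
Σw_i=1.0000  μᵀw=0.1130
σ²=wᵀΣw=λ₁·μ_p+λ₂ = 0.075758·0.113 + 0.002809 = 0.011370 ≈ 0.0114

0.1185  0.1172  0.0715  0.2099  0.2107  0.0672  0.2049


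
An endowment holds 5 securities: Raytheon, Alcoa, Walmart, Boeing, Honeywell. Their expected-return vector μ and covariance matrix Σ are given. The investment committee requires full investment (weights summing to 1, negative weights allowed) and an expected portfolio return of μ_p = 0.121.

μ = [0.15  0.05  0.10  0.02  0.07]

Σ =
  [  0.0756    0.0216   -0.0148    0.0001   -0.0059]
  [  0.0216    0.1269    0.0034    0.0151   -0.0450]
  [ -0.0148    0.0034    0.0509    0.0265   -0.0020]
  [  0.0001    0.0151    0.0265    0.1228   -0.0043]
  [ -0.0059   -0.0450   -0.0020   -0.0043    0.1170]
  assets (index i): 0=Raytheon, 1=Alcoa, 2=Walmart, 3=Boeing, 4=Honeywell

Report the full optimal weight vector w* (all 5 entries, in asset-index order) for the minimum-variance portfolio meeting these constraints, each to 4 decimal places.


p=Σ⁻¹μ = [2.5669  0.2367  2.9793  -0.4814  0.8520]
q=Σ⁻¹𝟙 = [16.2092  8.9118  22.9613  2.5442  13.2780]
a=μᵀp=0.744809  b=𝟙ᵀp=6.153452  c=𝟙ᵀq=63.904574  D=ac−b²=9.731735
λ₁=(c·0.121−b)/D = (63.904574·0.121−6.153452)/9.731735 = 0.162253
λ₂=(a−b·0.121)/D = (0.744809−6.153452·0.121)/9.731735 = 0.000025
w* = 0.162253·p + 0.000025·q:
  w_0 = 0.162253·2.5669 + 0.000025·16.2092 = 0.4169  (Raytheon)
  w_1 = 0.162253·0.2367 + 0.000025·8.9118 = 0.0386  (Alcoa)
  w_2 = 0.162253·2.9793 + 0.000025·22.9613 = 0.4840  (Walmart)
  w_3 = 0.162253·-0.4814 + 0.000025·2.5442 = -0.0780  (Boeing)
  w_4 = 0.162253·0.8520 + 0.000025·13.2780 = 0.1386  (Honeywell)
Σw_i=1.0000  μᵀw=0.1210
σ²=wᵀΣw=λ₁·μ_p+λ₂ = 0.162253·0.121 + 0.000025 = 0.019657 ≈ 0.0197

0.4169  0.0386  0.4840  -0.0780  0.1386


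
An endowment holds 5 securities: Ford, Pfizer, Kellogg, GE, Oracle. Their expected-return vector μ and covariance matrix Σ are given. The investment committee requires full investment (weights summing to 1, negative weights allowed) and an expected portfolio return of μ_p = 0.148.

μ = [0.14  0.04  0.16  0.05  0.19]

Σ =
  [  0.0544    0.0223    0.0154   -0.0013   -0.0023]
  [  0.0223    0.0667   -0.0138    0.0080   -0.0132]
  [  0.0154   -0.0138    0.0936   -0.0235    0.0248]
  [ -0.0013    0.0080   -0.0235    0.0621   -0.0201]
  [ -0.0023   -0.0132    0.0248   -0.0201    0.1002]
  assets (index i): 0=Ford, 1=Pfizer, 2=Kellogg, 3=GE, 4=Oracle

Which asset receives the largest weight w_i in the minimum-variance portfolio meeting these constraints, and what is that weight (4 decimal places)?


u=Σ⁻¹μ = [2.1982  0.3117  1.3484  1.9856  2.0523]
v=Σ⁻¹𝟙 = [9.7937  14.3375  13.6252  23.9981  13.5353]
a=μᵀu=1.025184  b=𝟙ᵀu=7.896253  c=𝟙ᵀv=75.289728  D=ac−b²=14.835004
λ₁=(c·0.148−b)/D = (75.289728·0.148−7.896253)/14.835004 = 0.218849
λ₂=(a−b·0.148)/D = (1.025184−7.896253·0.148)/14.835004 = -0.009670
w* = 0.218849·u + -0.009670·v:
  w_0 = 0.218849·2.1982 + -0.009670·9.7937 = 0.3864  (Ford)
  w_1 = 0.218849·0.3117 + -0.009670·14.3375 = -0.0704  (Pfizer)
  w_2 = 0.218849·1.3484 + -0.009670·13.6252 = 0.1633  (Kellogg)
  w_3 = 0.218849·1.9856 + -0.009670·23.9981 = 0.2025  (GE)
  w_4 = 0.218849·2.0523 + -0.009670·13.5353 = 0.3182  (Oracle)
Σw_i=1.0000  μᵀw=0.1480
σ²=wᵀΣw=λ₁·μ_p+λ₂ = 0.218849·0.148 + -0.009670 = 0.022719 ≈ 0.0227

Ford (0.3864)
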